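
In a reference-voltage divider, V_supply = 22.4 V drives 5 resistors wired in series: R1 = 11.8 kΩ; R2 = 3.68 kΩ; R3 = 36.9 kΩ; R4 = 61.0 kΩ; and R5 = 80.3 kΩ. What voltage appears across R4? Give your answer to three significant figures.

V ≈ 7.05 V

Series total: ΣR = 11.8 + 3.68 + 36.9 + 61.0 + 80.3 = 193.7 kΩ.
Voltage divider: V = V_supply · (61.00 / 193.7) = 22.4 × 0.3150 = 7.055 V.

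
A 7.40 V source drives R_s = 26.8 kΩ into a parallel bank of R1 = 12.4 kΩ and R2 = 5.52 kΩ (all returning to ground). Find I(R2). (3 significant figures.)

Equivalent of the parallel group: R_p = 3.820 kΩ.
V_A = 7.40 × 3.820/30.62 = 0.9231 V.
I(R2) = V_A / R2 = 0.9231/5.52 = 0.1672 mA.

I ≈ 0.167 mA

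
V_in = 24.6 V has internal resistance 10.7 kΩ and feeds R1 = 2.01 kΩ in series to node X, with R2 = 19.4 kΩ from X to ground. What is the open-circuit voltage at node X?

R1' = 10.7 + 2.01 = 12.71 kΩ (source resistance + R1).
Open-circuit (no load on X): V_th = V_in · R2/(R1' + R2) = 24.6 × 19.4/(12.71 + 19.4) = 14.86 V.

V_th ≈ 14.9 V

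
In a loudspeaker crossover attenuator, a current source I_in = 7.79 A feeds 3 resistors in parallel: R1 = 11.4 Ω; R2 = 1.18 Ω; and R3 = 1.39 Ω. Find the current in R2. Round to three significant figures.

Conductances: ΣG = 1/11.4 + 1/1.18 + 1/1.39 = 1.655 (1/Ω).
Current divider: I(R2) = I_in · G_k/ΣG = 7.79 × (0.8475/1.655) = 7.79 × 0.5122 = 3.990 A.

I ≈ 3.99 A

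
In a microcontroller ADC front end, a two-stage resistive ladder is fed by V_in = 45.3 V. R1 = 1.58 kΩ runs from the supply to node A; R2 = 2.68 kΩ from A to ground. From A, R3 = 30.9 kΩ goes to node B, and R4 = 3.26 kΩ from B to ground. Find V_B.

Node A sees R2 in parallel with the series input of stage 2, R3 + R4 = 34.16 kΩ.
Effective lower resistance at A: R2 ‖ 34.16 = 2.485 kΩ.
First divider: V_A = V_in · 2.485/(1.58 + 2.485) = 27.69 V.
V_B = V_A × 0.09543 = 2.643 V.

V_B ≈ 2.64 V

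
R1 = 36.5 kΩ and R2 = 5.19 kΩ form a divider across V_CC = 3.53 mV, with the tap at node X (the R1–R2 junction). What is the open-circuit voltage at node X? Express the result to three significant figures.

V_th is the unloaded tap voltage: V_CC · R2/(R1+R2) = 3.53 × 0.1245 = 0.4395 mV.

V_th ≈ 0.439 mV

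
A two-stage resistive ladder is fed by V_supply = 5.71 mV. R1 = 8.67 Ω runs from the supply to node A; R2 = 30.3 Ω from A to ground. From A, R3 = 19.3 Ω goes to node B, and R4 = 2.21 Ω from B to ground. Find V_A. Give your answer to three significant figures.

Looking into the second stage from A: R3 + R4 = 21.51 Ω appears in parallel with R2.
R2 ‖ (R3+R4) = 12.58 Ω.
V_A = 5.71 × 12.58/(8.67 + 12.58) = 3.380 mV.

V_A ≈ 3.38 mV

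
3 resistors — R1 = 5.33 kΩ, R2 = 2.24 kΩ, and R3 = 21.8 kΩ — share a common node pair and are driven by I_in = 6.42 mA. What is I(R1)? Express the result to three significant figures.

I ≈ 1.77 mA

Conductances: ΣG = 1/5.33 + 1/2.24 + 1/21.8 = 0.6799 (1/kΩ).
R1 takes the fraction G_k/ΣG = 0.1876/0.6799 = 0.2759, so I = 6.42 × 0.2759 = 1.772 mA.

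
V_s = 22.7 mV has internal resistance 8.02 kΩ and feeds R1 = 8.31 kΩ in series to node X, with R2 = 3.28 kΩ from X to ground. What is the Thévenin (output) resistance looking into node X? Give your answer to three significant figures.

R1' = 8.02 + 8.31 = 16.33 kΩ (source resistance + R1).
Looking into X with the source shorted: R_th = R1'·R2/(R1'+R2) = 16.33 × 3.28/19.61 = 2.731 kΩ.

R_th ≈ 2.73 kΩ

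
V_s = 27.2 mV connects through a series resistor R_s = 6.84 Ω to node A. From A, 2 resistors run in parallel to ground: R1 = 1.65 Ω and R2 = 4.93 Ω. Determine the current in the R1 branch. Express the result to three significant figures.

I ≈ 2.52 mA

Equivalent of the parallel group: R_p = 1.236 Ω.
V_A = 27.2 × 1.236/8.076 = 4.164 mV.
Branch current I = V_A/R1 = 4.164/1.65 = 2.523 mA.
(Check via current divider: I_total = 3.368 mA; share G_k/ΣG = 0.7492 → same result.)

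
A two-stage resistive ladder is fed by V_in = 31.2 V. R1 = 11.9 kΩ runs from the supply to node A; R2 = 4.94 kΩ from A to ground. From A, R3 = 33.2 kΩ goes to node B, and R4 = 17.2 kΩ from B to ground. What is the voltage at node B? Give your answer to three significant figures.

Looking into the second stage from A: R3 + R4 = 50.40 kΩ appears in parallel with R2.
R2 ‖ (R3+R4) = 4.499 kΩ.
First divider: V_A = V_in · 4.499/(11.9 + 4.499) = 8.560 V.
V_B = V_A × 0.3413 = 2.921 V.

V_B ≈ 2.92 V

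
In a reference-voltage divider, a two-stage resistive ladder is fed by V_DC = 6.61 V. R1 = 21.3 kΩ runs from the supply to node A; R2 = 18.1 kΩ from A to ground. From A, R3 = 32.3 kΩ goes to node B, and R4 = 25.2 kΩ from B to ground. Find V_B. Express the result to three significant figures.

Looking into the second stage from A: R3 + R4 = 57.50 kΩ appears in parallel with R2.
R2 ‖ (R3+R4) = 13.77 kΩ.
V_A = 6.61 × 13.77/(21.3 + 13.77) = 2.595 V.
Stage 2 is unloaded, so V_B = V_A · R4/(R3+R4) = 2.595 × 25.2/57.50 = 1.137 V.

V_B ≈ 1.14 V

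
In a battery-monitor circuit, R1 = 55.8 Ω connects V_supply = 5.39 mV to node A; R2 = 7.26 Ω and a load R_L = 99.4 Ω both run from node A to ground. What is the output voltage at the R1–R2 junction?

V_out ≈ 0.583 mV

R2 ‖ R_L = (7.26 × 99.4)/(7.26 + 99.4) = 6.766 Ω.
Now apply the divider: V_out = 5.39 × 0.1081 = 0.5829 mV.
(Unloaded it would be 0.621 mV; the load pulls it down.)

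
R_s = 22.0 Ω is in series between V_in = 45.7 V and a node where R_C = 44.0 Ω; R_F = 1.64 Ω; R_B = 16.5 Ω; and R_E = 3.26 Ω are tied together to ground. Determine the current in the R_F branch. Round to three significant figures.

I ≈ 1.21 A

Parallel bank: R_p = 1/(1/44.0 + 1/1.64 + 1/16.5 + 1/3.26) = 1.000 Ω.
V_A by voltage divider: V_A = 45.7 × 1.000/(22.0 + 1.000) = 1.987 V.
I(R_F) = V_A / R_F = 1.987/1.64 = 1.212 A.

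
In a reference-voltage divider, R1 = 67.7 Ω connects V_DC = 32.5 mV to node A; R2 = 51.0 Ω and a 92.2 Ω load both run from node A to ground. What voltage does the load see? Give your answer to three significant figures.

V_out ≈ 10.6 mV

The load sits in parallel with R2, giving an effective lower resistance R2' = R2·R_L/(R2+R_L) = 32.84 Ω.
Voltage divider with the loaded lower leg: V_out = 32.5 × 32.84/(67.7 + 32.84) = 32.5 × 0.3266 = 10.61 mV.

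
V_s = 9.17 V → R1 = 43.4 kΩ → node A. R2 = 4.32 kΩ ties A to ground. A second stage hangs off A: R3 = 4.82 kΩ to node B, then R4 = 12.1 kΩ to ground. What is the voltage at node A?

Node A sees R2 in parallel with the series input of stage 2, R3 + R4 = 16.92 kΩ.
R2 ‖ (R3+R4) = 3.441 kΩ.
First divider: V_A = V_s · 3.441/(43.4 + 3.441) = 0.6737 V.

V_A ≈ 0.674 V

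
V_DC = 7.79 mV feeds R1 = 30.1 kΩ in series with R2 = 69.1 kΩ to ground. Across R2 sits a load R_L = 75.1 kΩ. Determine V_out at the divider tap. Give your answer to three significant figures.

V_out ≈ 4.24 mV

R2 ‖ R_L = (69.1 × 75.1)/(69.1 + 75.1) = 35.99 kΩ.
Voltage divider with the loaded lower leg: V_out = 7.79 × 35.99/(30.1 + 35.99) = 7.79 × 0.5445 = 4.242 mV.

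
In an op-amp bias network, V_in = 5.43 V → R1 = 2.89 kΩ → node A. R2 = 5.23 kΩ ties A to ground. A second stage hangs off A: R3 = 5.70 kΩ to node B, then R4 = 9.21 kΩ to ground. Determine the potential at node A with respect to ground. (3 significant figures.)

The second stage (R3 + R4 = 14.91 kΩ) loads node A in parallel with R2.
Effective lower resistance at A: R2 ‖ 14.91 = 3.872 kΩ.
So V_A = 5.43 × 0.5726 = 3.109 V.

V_A ≈ 3.11 V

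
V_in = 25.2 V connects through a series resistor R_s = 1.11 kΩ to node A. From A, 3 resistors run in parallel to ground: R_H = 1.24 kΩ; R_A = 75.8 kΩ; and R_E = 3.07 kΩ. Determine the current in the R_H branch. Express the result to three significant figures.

I ≈ 8.95 mA

Parallel bank: R_p = 1/(1/1.24 + 1/75.8 + 1/3.07) = 0.8731 kΩ.
Node voltage V_A = V_in · R_p/(R_s + R_p) = 25.2 × 0.4403 = 11.09 V.
Branch current I = V_A/R_H = 11.09/1.24 = 8.947 mA.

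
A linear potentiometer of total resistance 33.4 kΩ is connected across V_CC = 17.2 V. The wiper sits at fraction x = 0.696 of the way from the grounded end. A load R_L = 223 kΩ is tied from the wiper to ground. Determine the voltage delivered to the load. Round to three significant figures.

V_out ≈ 11.6 V

Split the track: R_lower = x·R_p = 23.25 kΩ, R_upper = (1−x)·R_p = 10.15 kΩ.
R_L loads the lower segment: effective lower R = 21.05 kΩ.
Loaded-divider output: V_out = 17.2 × 0.6746 = 11.60 V.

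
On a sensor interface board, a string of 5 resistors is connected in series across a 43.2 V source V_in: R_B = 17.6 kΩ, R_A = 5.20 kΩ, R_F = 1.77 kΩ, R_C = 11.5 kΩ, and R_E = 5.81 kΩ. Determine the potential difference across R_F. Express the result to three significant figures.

ΣR = 17.6 + 5.20 + 1.77 + 11.5 + 5.81 = 41.88 kΩ.
Voltage divider: V = V_in · (1.770 / 41.88) = 43.2 × 0.04226 = 1.826 V.

V ≈ 1.83 V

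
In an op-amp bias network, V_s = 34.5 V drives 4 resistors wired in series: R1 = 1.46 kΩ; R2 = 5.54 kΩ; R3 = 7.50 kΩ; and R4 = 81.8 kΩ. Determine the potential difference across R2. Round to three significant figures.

Series total: ΣR = 1.46 + 5.54 + 7.50 + 81.8 = 96.30 kΩ.
V = V_s · R/ΣR = 34.5 × 0.05753 = 1.985 V.

V ≈ 1.98 V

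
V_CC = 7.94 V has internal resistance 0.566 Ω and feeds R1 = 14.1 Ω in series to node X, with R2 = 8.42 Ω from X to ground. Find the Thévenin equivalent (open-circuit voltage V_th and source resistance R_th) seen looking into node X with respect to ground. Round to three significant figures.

R1' = 0.566 + 14.1 = 14.67 Ω (source resistance + R1).
Open-circuit (no load on X): V_th = V_CC · R2/(R1' + R2) = 7.94 × 8.42/(14.67 + 8.42) = 2.896 V.
Looking into X with the source shorted: R_th = R1'·R2/(R1'+R2) = 14.67 × 8.42/23.09 = 5.349 Ω.

V_th ≈ 2.90 V, R_th ≈ 5.35 Ω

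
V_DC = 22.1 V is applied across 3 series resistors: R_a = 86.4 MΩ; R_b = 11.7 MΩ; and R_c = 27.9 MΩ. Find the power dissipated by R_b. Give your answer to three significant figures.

P ≈ 0.360 µW

Series current I = V_DC/ΣR = 22.1/126.0 = 0.1754 µA.
P(R_b) = I²·R_b = (0.1754)² × 11.7 = 0.3599 µW.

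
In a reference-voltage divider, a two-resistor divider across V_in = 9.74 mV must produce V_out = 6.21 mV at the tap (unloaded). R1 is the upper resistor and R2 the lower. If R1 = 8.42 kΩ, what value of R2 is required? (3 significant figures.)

The divider ratio is R2/(R1+R2) = 6.21/9.74 = 0.6376.
So R2 = R1 · V_out/(V_in − V_out) = 8.42 × 6.21/(9.74 − 6.21) = 8.42 × 1.759 = 14.81 kΩ.

R2 ≈ 14.8 kΩ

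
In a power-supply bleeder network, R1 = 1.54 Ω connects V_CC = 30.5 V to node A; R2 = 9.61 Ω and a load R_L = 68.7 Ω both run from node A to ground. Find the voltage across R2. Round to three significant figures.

The load sits in parallel with R2, giving an effective lower resistance R2' = R2·R_L/(R2+R_L) = 8.431 Ω.
Now apply the divider: V_out = 30.5 × 0.8455 = 25.79 V.
(Unloaded it would be 26.3 V; the load pulls it down.)

V_out ≈ 25.8 V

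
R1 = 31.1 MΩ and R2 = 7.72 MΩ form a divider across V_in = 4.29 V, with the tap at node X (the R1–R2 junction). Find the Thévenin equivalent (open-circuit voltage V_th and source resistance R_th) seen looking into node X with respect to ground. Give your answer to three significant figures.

V_th ≈ 0.853 V, R_th ≈ 6.18 MΩ

With X open, the divider is unloaded: V_th = 4.29 × 7.72/38.82 = 0.8531 V.
Looking into X with the source shorted: R_th = R1·R2/(R1+R2) = 31.10 × 7.72/38.82 = 6.185 MΩ.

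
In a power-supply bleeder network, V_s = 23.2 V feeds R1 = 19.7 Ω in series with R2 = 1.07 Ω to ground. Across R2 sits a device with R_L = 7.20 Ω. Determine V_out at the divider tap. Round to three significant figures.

R2 ‖ R_L = (1.07 × 7.20)/(1.07 + 7.20) = 0.9316 Ω.
Then V_out = V_s · R2'/(R1 + R2') = 23.2 × 0.9316/20.63 = 1.048 V.

V_out ≈ 1.05 V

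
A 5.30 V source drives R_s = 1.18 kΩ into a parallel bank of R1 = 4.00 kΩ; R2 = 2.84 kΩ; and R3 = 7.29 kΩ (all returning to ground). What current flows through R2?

I ≈ 0.997 mA

Equivalent of the parallel group: R_p = 1.353 kΩ.
V_A = 5.30 × 1.353/2.533 = 2.831 V.
Branch current I = V_A/R2 = 2.831/2.84 = 0.9967 mA.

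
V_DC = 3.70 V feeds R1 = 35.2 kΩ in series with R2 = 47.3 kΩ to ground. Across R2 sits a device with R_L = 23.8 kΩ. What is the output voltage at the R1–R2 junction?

The load sits in parallel with R2, giving an effective lower resistance R2' = R2·R_L/(R2+R_L) = 15.83 kΩ.
Now apply the divider: V_out = 3.70 × 0.3103 = 1.148 V.
(Unloaded it would be 2.12 V; the load pulls it down.)

V_out ≈ 1.15 V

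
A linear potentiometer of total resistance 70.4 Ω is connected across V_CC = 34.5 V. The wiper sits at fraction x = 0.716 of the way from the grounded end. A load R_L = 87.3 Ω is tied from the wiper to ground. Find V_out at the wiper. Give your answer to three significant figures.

V_out ≈ 21.2 V

Split the track: R_lower = x·R_p = 50.41 Ω, R_upper = (1−x)·R_p = 19.99 Ω.
R_L loads the lower segment: effective lower R = 31.96 Ω.
Loaded-divider output: V_out = 34.5 × 0.6151 = 21.22 V.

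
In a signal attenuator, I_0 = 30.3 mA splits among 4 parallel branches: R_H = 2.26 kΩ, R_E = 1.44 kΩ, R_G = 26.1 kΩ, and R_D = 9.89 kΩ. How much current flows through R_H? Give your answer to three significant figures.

I ≈ 10.5 mA

ΣG = 1/2.26 + 1/1.44 + 1/26.1 + 1/9.89 = 1.276.
Current divider: I(R_H) = I_0 · G_k/ΣG = 30.3 × (0.4425/1.276) = 30.3 × 0.3467 = 10.50 mA.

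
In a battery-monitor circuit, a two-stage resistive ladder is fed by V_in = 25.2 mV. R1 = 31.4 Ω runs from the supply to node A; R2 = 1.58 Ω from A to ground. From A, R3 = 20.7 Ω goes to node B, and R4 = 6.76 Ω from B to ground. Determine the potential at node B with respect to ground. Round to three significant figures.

V_B ≈ 0.282 mV

The second stage (R3 + R4 = 27.46 Ω) loads node A in parallel with R2.
Effective lower resistance at A: R2 ‖ 27.46 = 1.494 Ω.
So V_A = 25.2 × 0.04542 = 1.145 mV.
V_B = V_A × 0.2462 = 0.2818 mV.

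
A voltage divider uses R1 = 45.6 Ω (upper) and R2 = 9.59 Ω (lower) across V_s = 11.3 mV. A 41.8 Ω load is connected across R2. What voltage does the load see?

First combine the lower leg with the load: R2 ‖ R_L = 7.800 Ω.
Now apply the divider: V_out = 11.3 × 0.1461 = 1.651 mV.

V_out ≈ 1.65 mV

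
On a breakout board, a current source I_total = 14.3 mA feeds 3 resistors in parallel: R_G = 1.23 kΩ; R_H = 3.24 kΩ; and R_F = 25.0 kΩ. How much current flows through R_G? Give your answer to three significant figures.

I ≈ 10.0 mA

Total conductance ΣG = 1/1.23 + 1/3.24 + 1/25.0 = 1.162 (units of 1/kΩ).
Current divider: I(R_G) = I_total · G_k/ΣG = 14.3 × (0.8130/1.162) = 14.3 × 0.6999 = 10.01 mA.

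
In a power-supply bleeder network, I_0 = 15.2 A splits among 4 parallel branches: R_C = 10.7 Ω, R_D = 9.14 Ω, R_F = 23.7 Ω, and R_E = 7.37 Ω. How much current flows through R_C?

I ≈ 3.73 A

Total conductance ΣG = 1/10.7 + 1/9.14 + 1/23.7 + 1/7.37 = 0.3807 (units of 1/Ω).
R_C takes the fraction G_k/ΣG = 0.09346/0.3807 = 0.2455, so I = 15.2 × 0.2455 = 3.731 A.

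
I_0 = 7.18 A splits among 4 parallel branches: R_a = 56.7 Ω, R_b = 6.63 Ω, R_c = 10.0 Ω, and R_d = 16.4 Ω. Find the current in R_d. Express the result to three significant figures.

ΣG = 1/56.7 + 1/6.63 + 1/10.0 + 1/16.4 = 0.3294.
By the current-divider rule, I = I_0 · G_k/ΣG = 7.18 × 0.1851 = 1.329 A.

I ≈ 1.33 A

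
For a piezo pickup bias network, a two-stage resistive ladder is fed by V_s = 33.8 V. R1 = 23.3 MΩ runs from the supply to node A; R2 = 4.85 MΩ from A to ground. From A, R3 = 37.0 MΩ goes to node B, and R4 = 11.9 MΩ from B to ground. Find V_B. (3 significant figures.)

The second stage (R3 + R4 = 48.90 MΩ) loads node A in parallel with R2.
Effective lower resistance at A: R2 ‖ 48.90 = 4.412 MΩ.
First divider: V_A = V_s · 4.412/(23.3 + 4.412) = 5.382 V.
V_B = V_A × 0.2434 = 1.310 V.

V_B ≈ 1.31 V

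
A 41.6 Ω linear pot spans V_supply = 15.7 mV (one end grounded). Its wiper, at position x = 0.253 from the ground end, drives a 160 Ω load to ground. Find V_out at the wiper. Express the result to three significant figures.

The pot divides into 31.08 Ω above the wiper and 10.52 Ω below.
(x·R_p) ‖ R_L = 9.875 Ω.
Loaded-divider output: V_out = 15.7 × 0.2412 = 3.786 mV.

V_out ≈ 3.79 mV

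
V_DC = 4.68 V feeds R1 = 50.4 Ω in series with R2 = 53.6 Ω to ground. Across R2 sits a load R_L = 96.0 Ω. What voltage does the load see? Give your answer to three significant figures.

V_out ≈ 1.90 V

R2 ‖ R_L = (53.6 × 96.0)/(53.6 + 96.0) = 34.40 Ω.
Then V_out = V_DC · R2'/(R1 + R2') = 4.68 × 34.40/84.80 = 1.898 V.
(Unloaded it would be 2.41 V; the load pulls it down.)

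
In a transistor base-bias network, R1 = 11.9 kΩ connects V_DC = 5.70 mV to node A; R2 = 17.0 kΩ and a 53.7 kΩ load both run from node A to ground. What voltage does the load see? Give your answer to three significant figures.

V_out ≈ 2.97 mV

The load sits in parallel with R2, giving an effective lower resistance R2' = R2·R_L/(R2+R_L) = 12.91 kΩ.
Now apply the divider: V_out = 5.70 × 0.5204 = 2.966 mV.
(Unloaded it would be 3.35 mV; the load pulls it down.)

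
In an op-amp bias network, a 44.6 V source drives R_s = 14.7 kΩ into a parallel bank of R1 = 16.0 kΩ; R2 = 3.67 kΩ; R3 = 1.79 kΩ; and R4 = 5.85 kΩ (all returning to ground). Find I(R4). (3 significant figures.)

I ≈ 0.458 mA

Parallel bank: R_p = 1/(1/16.0 + 1/3.67 + 1/1.79 + 1/5.85) = 0.9393 kΩ.
V_A by voltage divider: V_A = 44.6 × 0.9393/(14.7 + 0.9393) = 2.679 V.
Branch current I = V_A/R4 = 2.679/5.85 = 0.4579 mA.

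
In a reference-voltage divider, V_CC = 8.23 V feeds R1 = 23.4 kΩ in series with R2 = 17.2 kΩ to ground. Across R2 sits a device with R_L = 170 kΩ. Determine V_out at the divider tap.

V_out ≈ 3.29 V

First combine the lower leg with the load: R2 ‖ R_L = 15.62 kΩ.
Voltage divider with the loaded lower leg: V_out = 8.23 × 15.62/(23.4 + 15.62) = 8.23 × 0.4003 = 3.294 V.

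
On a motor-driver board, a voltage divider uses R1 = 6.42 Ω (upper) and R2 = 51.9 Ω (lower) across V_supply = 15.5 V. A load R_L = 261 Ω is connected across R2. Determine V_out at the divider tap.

V_out ≈ 13.5 V

First combine the lower leg with the load: R2 ‖ R_L = 43.29 Ω.
Now apply the divider: V_out = 15.5 × 0.8709 = 13.50 V.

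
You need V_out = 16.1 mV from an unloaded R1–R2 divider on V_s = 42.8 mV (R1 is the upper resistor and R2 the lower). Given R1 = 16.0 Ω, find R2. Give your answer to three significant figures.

V_out/V_s = R2/(R1+R2) = 0.3762.
R2 = R1 · 0.3762/(1 − 0.3762) = 9.648 Ω.

R2 ≈ 9.65 Ω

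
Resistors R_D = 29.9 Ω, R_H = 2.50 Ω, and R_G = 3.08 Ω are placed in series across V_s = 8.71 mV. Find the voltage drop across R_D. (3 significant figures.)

V ≈ 7.34 mV

ΣR = 29.9 + 2.50 + 3.08 = 35.48 Ω.
By the voltage-divider rule, V = 8.71 × 29.90/35.48 = 7.340 mV.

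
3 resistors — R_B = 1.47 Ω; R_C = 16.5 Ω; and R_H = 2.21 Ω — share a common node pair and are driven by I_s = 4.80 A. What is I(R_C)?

ΣG = 1/1.47 + 1/16.5 + 1/2.21 = 1.193.
R_C takes the fraction G_k/ΣG = 0.06061/1.193 = 0.05079, so I = 4.80 × 0.05079 = 0.2438 A.

I ≈ 0.244 A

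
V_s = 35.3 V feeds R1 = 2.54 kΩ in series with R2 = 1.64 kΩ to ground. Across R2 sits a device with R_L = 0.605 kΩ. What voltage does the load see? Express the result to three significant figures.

R2 ‖ R_L = (1.64 × 0.605)/(1.64 + 0.605) = 0.4420 kΩ.
Then V_out = V_s · R2'/(R1 + R2') = 35.3 × 0.4420/2.982 = 5.232 V.

V_out ≈ 5.23 V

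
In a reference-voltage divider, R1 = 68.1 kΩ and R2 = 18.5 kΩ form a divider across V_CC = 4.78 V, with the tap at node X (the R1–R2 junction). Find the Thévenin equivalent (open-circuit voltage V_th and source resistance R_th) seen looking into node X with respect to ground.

V_th is the unloaded tap voltage: V_CC · R2/(R1+R2) = 4.78 × 0.2136 = 1.021 V.
With V_CC suppressed (replaced by a short), R_th = R1 ‖ R2 = (68.10 × 18.5)/(68.10 + 18.5) = 14.55 kΩ.

V_th ≈ 1.02 V, R_th ≈ 14.5 kΩ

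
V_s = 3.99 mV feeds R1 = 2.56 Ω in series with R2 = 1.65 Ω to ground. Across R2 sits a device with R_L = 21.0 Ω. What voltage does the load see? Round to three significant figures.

The load sits in parallel with R2, giving an effective lower resistance R2' = R2·R_L/(R2+R_L) = 1.530 Ω.
Now apply the divider: V_out = 3.99 × 0.3741 = 1.492 mV.
(Unloaded it would be 1.56 mV; the load pulls it down.)

V_out ≈ 1.49 mV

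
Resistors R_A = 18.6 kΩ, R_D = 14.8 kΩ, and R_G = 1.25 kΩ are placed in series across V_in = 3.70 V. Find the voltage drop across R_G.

V ≈ 0.133 V

Series total: ΣR = 18.6 + 14.8 + 1.25 = 34.65 kΩ.
By the voltage-divider rule, V = 3.70 × 1.250/34.65 = 0.1335 V.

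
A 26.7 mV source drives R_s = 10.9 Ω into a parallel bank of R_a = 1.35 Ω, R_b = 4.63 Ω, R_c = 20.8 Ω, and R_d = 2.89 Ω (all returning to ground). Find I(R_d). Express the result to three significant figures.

I ≈ 0.588 mA

Parallel bank: R_p = 1/(1/1.35 + 1/4.63 + 1/20.8 + 1/2.89) = 0.7403 Ω.
Node voltage V_A = V_DC · R_p/(R_s + R_p) = 26.7 × 0.06360 = 1.698 mV.
Branch current I = V_A/R_d = 1.698/2.89 = 0.5876 mA.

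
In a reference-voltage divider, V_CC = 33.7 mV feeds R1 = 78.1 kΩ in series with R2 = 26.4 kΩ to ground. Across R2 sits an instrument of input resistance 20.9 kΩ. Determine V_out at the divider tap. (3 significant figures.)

V_out ≈ 4.38 mV

First combine the lower leg with the load: R2 ‖ R_L = 11.67 kΩ.
Then V_out = V_CC · R2'/(R1 + R2') = 33.7 × 11.67/89.77 = 4.379 mV.
(Unloaded it would be 8.51 mV; the load pulls it down.)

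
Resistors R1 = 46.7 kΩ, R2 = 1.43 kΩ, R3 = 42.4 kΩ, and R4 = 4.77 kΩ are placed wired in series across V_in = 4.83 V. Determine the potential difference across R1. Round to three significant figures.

V ≈ 2.37 V

Series total: ΣR = 46.7 + 1.43 + 42.4 + 4.77 = 95.30 kΩ.
By the voltage-divider rule, V = 4.83 × 46.70/95.30 = 2.367 V.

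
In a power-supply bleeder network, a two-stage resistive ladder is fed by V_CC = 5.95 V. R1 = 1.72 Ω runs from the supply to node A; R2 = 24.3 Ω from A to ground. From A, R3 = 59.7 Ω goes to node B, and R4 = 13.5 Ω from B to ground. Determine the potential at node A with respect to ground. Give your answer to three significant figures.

V_A ≈ 5.44 V

Node A sees R2 in parallel with the series input of stage 2, R3 + R4 = 73.20 Ω.
R2 ‖ (R3+R4) = 18.24 Ω.
So V_A = 5.95 × 0.9138 = 5.437 V.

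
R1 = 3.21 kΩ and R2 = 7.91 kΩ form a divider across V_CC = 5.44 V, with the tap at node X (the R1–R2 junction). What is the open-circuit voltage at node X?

V_th is the unloaded tap voltage: V_CC · R2/(R1+R2) = 5.44 × 0.7113 = 3.870 V.

V_th ≈ 3.87 V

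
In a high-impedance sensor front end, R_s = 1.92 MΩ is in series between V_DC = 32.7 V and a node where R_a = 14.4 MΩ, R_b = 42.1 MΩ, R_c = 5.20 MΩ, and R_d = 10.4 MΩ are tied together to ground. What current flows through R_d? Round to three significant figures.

Combine the parallel branches: R_p = (1/14.4 + 1/42.1 + 1/5.20 + 1/10.4)⁻¹ = 2.620 MΩ.
V_A = 32.7 × 2.620/4.540 = 18.87 V.
I(R_d) = V_A / R_d = 18.87/10.4 = 1.815 µA.
(Check via current divider: I_total = 7.202 µA; share G_k/ΣG = 0.2519 → same result.)

I ≈ 1.81 µA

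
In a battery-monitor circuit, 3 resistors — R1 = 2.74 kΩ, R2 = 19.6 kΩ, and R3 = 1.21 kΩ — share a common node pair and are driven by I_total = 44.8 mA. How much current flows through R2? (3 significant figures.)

I ≈ 1.84 mA

ΣG = 1/2.74 + 1/19.6 + 1/1.21 = 1.242.
R2 takes the fraction G_k/ΣG = 0.05102/1.242 = 0.04107, so I = 44.8 × 0.04107 = 1.840 mA.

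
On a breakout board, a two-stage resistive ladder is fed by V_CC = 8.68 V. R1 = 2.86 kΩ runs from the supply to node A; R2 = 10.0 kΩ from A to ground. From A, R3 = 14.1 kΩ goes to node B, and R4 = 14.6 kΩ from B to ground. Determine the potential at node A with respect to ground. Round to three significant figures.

The second stage (R3 + R4 = 28.70 kΩ) loads node A in parallel with R2.
Effective lower resistance at A: R2 ‖ 28.70 = 7.416 kΩ.
First divider: V_A = V_CC · 7.416/(2.86 + 7.416) = 6.264 V.

V_A ≈ 6.26 V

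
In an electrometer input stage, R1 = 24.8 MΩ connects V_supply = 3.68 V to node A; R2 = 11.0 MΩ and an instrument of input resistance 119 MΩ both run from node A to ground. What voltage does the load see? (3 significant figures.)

V_out ≈ 1.06 V

The load sits in parallel with R2, giving an effective lower resistance R2' = R2·R_L/(R2+R_L) = 10.07 MΩ.
Then V_out = V_supply · R2'/(R1 + R2') = 3.68 × 10.07/34.87 = 1.063 V.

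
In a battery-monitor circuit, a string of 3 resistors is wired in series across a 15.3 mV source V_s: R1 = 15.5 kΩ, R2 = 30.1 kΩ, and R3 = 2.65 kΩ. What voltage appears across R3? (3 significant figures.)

V ≈ 0.840 mV

ΣR = 15.5 + 30.1 + 2.65 = 48.25 kΩ.
V = V_s · R/ΣR = 15.3 × 0.05492 = 0.8403 mV.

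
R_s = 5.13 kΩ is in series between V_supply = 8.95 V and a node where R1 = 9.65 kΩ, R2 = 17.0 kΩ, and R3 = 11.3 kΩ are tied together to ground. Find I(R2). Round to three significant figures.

Parallel bank: R_p = 1/(1/9.65 + 1/17.0 + 1/11.3) = 3.985 kΩ.
V_A = 8.95 × 3.985/9.115 = 3.913 V.
I(R2) = V_A / R2 = 3.913/17.0 = 0.2302 mA.

I ≈ 0.230 mA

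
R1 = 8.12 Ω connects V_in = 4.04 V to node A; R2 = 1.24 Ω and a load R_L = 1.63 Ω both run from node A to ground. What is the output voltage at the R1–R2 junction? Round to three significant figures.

V_out ≈ 0.322 V

First combine the lower leg with the load: R2 ‖ R_L = 0.7043 Ω.
Now apply the divider: V_out = 4.04 × 0.07981 = 0.3224 V.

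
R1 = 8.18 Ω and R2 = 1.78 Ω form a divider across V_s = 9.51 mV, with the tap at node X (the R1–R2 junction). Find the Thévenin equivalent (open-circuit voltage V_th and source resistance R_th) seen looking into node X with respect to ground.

V_th ≈ 1.70 mV, R_th ≈ 1.46 Ω

V_th is the unloaded tap voltage: V_s · R2/(R1+R2) = 9.51 × 0.1787 = 1.700 mV.
Zeroing V_s shorts the top of R1 to ground, so R_th = R1 ‖ R2 = 1.462 Ω.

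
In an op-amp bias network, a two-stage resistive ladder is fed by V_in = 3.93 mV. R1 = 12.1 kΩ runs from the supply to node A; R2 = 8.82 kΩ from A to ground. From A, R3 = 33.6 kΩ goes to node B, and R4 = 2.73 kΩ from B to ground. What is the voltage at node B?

V_B ≈ 0.109 mV

The second stage (R3 + R4 = 36.33 kΩ) loads node A in parallel with R2.
Effective lower resistance at A: R2 ‖ 36.33 = 7.097 kΩ.
So V_A = 3.93 × 0.3697 = 1.453 mV.
Then the unloaded second divider: V_B = V_A × R4/(R3+R4) = 1.453 × 0.07514 = 0.1092 mV.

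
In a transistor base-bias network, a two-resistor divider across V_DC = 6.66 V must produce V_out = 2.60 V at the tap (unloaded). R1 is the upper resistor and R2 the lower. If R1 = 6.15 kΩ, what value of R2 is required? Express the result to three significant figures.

V_out/V_DC = R2/(R1+R2) = 0.3904.
Rearranging, R2 = R1·k/(1−k) = 6.15 × 0.6404 = 3.938 kΩ.

R2 ≈ 3.94 kΩ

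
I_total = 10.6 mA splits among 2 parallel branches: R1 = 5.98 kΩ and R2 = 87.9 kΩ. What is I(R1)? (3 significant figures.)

I ≈ 9.92 mA

For two parallel branches, I_k = I_total · (other R)/(sum of R).
So I = 10.6 × 87.9/93.88 = 9.925 mA.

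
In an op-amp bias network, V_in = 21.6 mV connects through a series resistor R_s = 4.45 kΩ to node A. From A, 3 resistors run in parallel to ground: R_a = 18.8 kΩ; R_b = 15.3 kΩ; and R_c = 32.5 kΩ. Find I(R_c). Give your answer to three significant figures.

I ≈ 0.399 µA

Equivalent of the parallel group: R_p = 6.697 kΩ.
V_A = 21.6 × 6.697/11.15 = 12.98 mV.
Branch current I = V_A/R_c = 12.98/32.5 = 0.3993 µA.
(Check via current divider: I_total = 1.938 µA; share G_k/ΣG = 0.2061 → same result.)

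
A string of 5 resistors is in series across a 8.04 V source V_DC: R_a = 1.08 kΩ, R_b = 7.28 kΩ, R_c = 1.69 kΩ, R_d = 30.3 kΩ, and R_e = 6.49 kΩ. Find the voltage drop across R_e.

V ≈ 1.11 V

Series total: ΣR = 1.08 + 7.28 + 1.69 + 30.3 + 6.49 = 46.84 kΩ.
By the voltage-divider rule, V = 8.04 × 6.490/46.84 = 1.114 V.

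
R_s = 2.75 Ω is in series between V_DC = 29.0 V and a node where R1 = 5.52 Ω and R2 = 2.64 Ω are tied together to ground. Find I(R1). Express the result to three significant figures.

Parallel bank: R_p = 1/(1/5.52 + 1/2.64) = 1.786 Ω.
V_A by voltage divider: V_A = 29.0 × 1.786/(2.75 + 1.786) = 11.42 V.
I(R1) = V_A / R1 = 11.42/5.52 = 2.068 A.
(Equivalently: I_total = 6.393 A, then current-divider fraction G_k/ΣG = 0.3235.)

I ≈ 2.07 A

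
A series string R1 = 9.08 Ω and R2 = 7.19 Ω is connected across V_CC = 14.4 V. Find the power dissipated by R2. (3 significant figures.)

P ≈ 5.63 W

The common current is I = 14.4/16.27 = 0.8851 A.
V(R2) = I·R = 6.364 V; P = V·I = 6.364 × 0.8851 = 5.632 W.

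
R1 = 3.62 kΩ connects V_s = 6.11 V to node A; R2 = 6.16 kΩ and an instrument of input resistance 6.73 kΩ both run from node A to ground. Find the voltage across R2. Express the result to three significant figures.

V_out ≈ 2.87 V

R2 ‖ R_L = (6.16 × 6.73)/(6.16 + 6.73) = 3.216 kΩ.
Now apply the divider: V_out = 6.11 × 0.4705 = 2.875 V.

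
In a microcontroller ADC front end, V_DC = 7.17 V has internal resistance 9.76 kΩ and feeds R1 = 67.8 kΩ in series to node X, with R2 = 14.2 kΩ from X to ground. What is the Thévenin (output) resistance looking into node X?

R_th ≈ 12.0 kΩ

R1' = 9.76 + 67.8 = 77.56 kΩ (source resistance + R1).
Looking into X with the source shorted: R_th = R1'·R2/(R1'+R2) = 77.56 × 14.2/91.76 = 12.00 kΩ.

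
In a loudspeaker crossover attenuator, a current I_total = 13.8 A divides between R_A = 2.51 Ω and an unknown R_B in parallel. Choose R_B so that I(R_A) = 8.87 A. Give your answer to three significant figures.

R_B ≈ 4.52 Ω

The fraction through R_A equals R_B/(R_A+R_B).
8.87/13.8 = R_B/(R_A + R_B) → R_B = R_A · (0.6428)/(1 − 0.6428) = 2.51 × 1.799 = 4.516 Ω.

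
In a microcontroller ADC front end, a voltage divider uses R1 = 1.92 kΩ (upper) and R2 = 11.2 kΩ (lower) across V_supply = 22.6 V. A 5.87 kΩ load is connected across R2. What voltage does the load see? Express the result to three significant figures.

V_out ≈ 15.1 V

The load sits in parallel with R2, giving an effective lower resistance R2' = R2·R_L/(R2+R_L) = 3.851 kΩ.
Now apply the divider: V_out = 22.6 × 0.6673 = 15.08 V.
(Unloaded it would be 19.3 V; the load pulls it down.)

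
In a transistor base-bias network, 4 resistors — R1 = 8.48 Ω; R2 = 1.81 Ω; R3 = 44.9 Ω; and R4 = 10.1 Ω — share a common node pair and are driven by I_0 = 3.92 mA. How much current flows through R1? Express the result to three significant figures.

Conductances: ΣG = 1/8.48 + 1/1.81 + 1/44.9 + 1/10.1 = 0.7917 (1/Ω).
By the current-divider rule, I = I_0 · G_k/ΣG = 3.92 × 0.1490 = 0.5839 mA.

I ≈ 0.584 mA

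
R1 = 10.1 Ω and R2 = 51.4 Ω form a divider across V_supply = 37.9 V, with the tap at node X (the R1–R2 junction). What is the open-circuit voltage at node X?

V_th is the unloaded tap voltage: V_supply · R2/(R1+R2) = 37.9 × 0.8358 = 31.68 V.

V_th ≈ 31.7 V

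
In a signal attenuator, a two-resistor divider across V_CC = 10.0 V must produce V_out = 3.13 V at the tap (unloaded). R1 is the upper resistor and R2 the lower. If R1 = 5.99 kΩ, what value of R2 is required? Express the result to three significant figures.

Required fraction k = V_out/V_CC = 0.3130.
R2 = R1 · 0.3130/(1 − 0.3130) = 2.729 kΩ.

R2 ≈ 2.73 kΩ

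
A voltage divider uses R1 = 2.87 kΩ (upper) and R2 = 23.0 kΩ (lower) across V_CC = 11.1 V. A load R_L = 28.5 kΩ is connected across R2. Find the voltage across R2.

V_out ≈ 9.06 V

The load sits in parallel with R2, giving an effective lower resistance R2' = R2·R_L/(R2+R_L) = 12.73 kΩ.
Then V_out = V_CC · R2'/(R1 + R2') = 11.1 × 12.73/15.60 = 9.058 V.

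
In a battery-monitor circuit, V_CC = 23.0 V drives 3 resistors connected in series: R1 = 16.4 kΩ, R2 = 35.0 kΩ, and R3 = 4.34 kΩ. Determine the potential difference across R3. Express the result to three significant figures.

Series total: ΣR = 16.4 + 35.0 + 4.34 = 55.74 kΩ.
By the voltage-divider rule, V = 23.0 × 4.340/55.74 = 1.791 V.

V ≈ 1.79 V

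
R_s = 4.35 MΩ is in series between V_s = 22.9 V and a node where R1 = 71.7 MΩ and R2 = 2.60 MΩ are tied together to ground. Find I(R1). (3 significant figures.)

Equivalent of the parallel group: R_p = 2.509 MΩ.
Node voltage V_A = V_s · R_p/(R_s + R_p) = 22.9 × 0.3658 = 8.377 V.
I(R1) = V_A / R1 = 8.377/71.7 = 0.1168 µA.
(Check via current divider: I_total = 3.339 µA; share G_k/ΣG = 0.03499 → same result.)

I ≈ 0.117 µA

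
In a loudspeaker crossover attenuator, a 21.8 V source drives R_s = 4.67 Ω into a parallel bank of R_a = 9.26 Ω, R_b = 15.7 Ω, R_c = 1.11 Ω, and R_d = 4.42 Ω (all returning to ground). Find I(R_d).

I ≈ 0.698 A

Equivalent of the parallel group: R_p = 0.7699 Ω.
Node voltage V_A = V_in · R_p/(R_s + R_p) = 21.8 × 0.1415 = 3.085 V.
Branch current I = V_A/R_d = 3.085/4.42 = 0.6981 A.
(Check via current divider: I_total = 4.007 A; share G_k/ΣG = 0.1742 → same result.)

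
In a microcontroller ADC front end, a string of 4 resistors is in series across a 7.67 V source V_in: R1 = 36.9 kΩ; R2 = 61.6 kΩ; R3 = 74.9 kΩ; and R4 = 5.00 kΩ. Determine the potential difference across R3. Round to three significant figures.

ΣR = 36.9 + 61.6 + 74.9 + 5.00 = 178.4 kΩ.
Voltage divider: V = V_in · (74.90 / 178.4) = 7.67 × 0.4198 = 3.220 V.

V ≈ 3.22 V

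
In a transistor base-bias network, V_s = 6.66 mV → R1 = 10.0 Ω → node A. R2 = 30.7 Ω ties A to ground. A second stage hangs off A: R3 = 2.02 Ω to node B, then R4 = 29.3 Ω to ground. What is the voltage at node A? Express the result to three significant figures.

The second stage (R3 + R4 = 31.32 Ω) loads node A in parallel with R2.
Effective lower resistance at A: R2 ‖ 31.32 = 15.50 Ω.
So V_A = 6.66 × 0.6079 = 4.049 mV.

V_A ≈ 4.05 mV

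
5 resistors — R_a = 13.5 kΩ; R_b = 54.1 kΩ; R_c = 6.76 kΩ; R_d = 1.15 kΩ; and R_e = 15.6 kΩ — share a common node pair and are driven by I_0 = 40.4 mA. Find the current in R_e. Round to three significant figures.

Total conductance ΣG = 1/13.5 + 1/54.1 + 1/6.76 + 1/1.15 + 1/15.6 = 1.174 (units of 1/kΩ).
By the current-divider rule, I = I_0 · G_k/ΣG = 40.4 × 0.05459 = 2.206 mA.

I ≈ 2.21 mA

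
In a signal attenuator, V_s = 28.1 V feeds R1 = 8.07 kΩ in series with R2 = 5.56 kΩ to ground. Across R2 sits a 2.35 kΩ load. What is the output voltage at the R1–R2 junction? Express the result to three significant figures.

First combine the lower leg with the load: R2 ‖ R_L = 1.652 kΩ.
Then V_out = V_s · R2'/(R1 + R2') = 28.1 × 1.652/9.722 = 4.774 V.

V_out ≈ 4.77 V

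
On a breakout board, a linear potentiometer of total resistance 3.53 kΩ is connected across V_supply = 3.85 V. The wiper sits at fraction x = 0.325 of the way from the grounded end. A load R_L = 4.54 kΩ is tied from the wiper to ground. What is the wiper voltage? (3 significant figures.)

The pot divides into 2.383 kΩ above the wiper and 1.147 kΩ below.
Lower segment in parallel with the load: 1.147 ‖ 4.54 = 0.9158 kΩ.
V_out = 3.85 × 0.9158/(2.383 + 0.9158) = 1.069 V.
(Unloaded: V_out = x·V_supply = 1.25 V.)

V_out ≈ 1.07 V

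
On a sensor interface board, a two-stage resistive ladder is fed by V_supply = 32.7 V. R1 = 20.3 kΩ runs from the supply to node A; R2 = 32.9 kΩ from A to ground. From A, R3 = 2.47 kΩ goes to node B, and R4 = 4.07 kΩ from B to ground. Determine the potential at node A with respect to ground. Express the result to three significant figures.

V_A ≈ 6.93 V

Node A sees R2 in parallel with the series input of stage 2, R3 + R4 = 6.540 kΩ.
R2 ‖ (R3+R4) = 5.456 kΩ.
First divider: V_A = V_supply · 5.456/(20.3 + 5.456) = 6.927 V.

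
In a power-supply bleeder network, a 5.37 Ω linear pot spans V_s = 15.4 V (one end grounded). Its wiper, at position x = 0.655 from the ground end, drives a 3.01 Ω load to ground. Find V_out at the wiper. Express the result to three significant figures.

V_out ≈ 7.19 V

The pot divides into 1.853 Ω above the wiper and 3.517 Ω below.
Lower segment in parallel with the load: 3.517 ‖ 3.01 = 1.622 Ω.
Then V_out = V_s · 1.622/(1.853 + 1.622) = 7.189 V.
(Unloaded: V_out = x·V_s = 10.1 V.)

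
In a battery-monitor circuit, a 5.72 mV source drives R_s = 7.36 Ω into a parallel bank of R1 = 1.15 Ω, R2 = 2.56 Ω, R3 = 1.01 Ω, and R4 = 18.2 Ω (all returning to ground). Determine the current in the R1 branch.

Equivalent of the parallel group: R_p = 0.4338 Ω.
V_A = 5.72 × 0.4338/7.794 = 0.3184 mV.
I(R1) = V_A / R1 = 0.3184/1.15 = 0.2768 mA.
(Check via current divider: I_total = 0.7339 mA; share G_k/ΣG = 0.3772 → same result.)

I ≈ 0.277 mA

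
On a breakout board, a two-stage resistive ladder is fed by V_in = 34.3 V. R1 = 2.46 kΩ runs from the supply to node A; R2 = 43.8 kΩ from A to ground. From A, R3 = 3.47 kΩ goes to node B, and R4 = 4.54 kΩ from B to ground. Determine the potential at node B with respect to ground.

V_B ≈ 14.3 V

Looking into the second stage from A: R3 + R4 = 8.010 kΩ appears in parallel with R2.
R2 ‖ (R3+R4) = 6.772 kΩ.
V_A = 34.3 × 6.772/(2.46 + 6.772) = 25.16 V.
Stage 2 is unloaded, so V_B = V_A · R4/(R3+R4) = 25.16 × 4.54/8.010 = 14.26 V.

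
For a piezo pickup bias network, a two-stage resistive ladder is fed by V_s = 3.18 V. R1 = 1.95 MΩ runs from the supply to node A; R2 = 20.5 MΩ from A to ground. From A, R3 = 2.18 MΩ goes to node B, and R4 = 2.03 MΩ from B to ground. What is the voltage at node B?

V_B ≈ 0.984 V

Looking into the second stage from A: R3 + R4 = 4.210 MΩ appears in parallel with R2.
R2 ‖ (R3+R4) = 3.493 MΩ.
So V_A = 3.18 × 0.6417 = 2.041 V.
Then the unloaded second divider: V_B = V_A × R4/(R3+R4) = 2.041 × 0.4822 = 0.9840 V.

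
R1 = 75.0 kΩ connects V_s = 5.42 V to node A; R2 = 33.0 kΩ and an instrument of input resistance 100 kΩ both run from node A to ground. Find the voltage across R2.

R2 ‖ R_L = (33.0 × 100)/(33.0 + 100) = 24.81 kΩ.
Now apply the divider: V_out = 5.42 × 0.2486 = 1.347 V.

V_out ≈ 1.35 V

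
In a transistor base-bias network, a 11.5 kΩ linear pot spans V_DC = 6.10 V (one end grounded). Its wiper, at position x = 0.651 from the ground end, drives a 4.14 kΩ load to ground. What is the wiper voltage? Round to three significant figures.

Split the track: R_lower = x·R_p = 7.487 kΩ, R_upper = (1−x)·R_p = 4.013 kΩ.
R_L loads the lower segment: effective lower R = 2.666 kΩ.
Then V_out = V_DC · 2.666/(4.013 + 2.666) = 2.435 V.
(Unloaded: V_out = x·V_DC = 3.97 V.)

V_out ≈ 2.43 V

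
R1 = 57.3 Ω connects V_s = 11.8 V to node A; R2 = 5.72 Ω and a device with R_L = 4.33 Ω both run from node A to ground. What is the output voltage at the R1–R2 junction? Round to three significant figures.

V_out ≈ 0.487 V

First combine the lower leg with the load: R2 ‖ R_L = 2.464 Ω.
Voltage divider with the loaded lower leg: V_out = 11.8 × 2.464/(57.3 + 2.464) = 11.8 × 0.04124 = 0.4866 V.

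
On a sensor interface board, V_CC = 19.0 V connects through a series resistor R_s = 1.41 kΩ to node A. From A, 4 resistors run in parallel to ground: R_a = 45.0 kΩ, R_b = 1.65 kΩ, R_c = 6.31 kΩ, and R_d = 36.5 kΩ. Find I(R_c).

Combine the parallel branches: R_p = (1/45.0 + 1/1.65 + 1/6.31 + 1/36.5)⁻¹ = 1.228 kΩ.
V_A by voltage divider: V_A = 19.0 × 1.228/(1.41 + 1.228) = 8.846 V.
I(R_c) = V_A / R_c = 8.846/6.31 = 1.402 mA.

I ≈ 1.40 mA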